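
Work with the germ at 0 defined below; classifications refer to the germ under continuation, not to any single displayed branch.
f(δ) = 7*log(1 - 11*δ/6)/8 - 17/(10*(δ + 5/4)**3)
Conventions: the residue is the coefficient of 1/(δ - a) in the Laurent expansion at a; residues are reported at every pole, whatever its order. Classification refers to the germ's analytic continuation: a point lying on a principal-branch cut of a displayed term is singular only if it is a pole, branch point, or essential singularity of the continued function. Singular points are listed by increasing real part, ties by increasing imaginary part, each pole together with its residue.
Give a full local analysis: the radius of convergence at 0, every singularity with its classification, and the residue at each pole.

Denominator factor (δ + 5/4)^3: pole of order 3 at -5/4, modulus 5/4.
Branch term (7/8)*log(1 - δ/(6/11)): its argument vanishes at δ = 6/11, a logarithmic branch point, modulus 6/11.
The radius of convergence is the smallest modulus among the singular points: 6/11.
The branch term is analytic at -5/4 and contributes nothing to the residue; only the rational part matters.
At the order-3 pole -5/4 set g(δ) = (δ - (-5/4))^3*(rational part) = -17/10.
Order-3 pole: residue = g''(a)/2; g''(-5/4) = 0, so the residue is 0.
List the singular points by increasing real part (a conjugate pair: the negative imaginary part first).

Radius of convergence at 0: 6/11.
At -5/4: a pole of order 3; residue 0.
At 6/11: a logarithmic branch point.


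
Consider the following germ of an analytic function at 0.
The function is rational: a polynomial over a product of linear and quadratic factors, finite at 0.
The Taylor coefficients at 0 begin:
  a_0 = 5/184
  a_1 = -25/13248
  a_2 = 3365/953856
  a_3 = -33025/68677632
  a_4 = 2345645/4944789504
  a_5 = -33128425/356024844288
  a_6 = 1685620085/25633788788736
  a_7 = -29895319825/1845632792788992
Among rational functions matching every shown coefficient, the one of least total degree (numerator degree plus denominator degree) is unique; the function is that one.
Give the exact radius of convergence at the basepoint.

The radius of convergence is -5/18 + (1/18)*sqrt(2617).

No rational of total degree below 2 reproduces all 8 coefficients; solving the [0/2] Pade equations on them gives f(μ) = -5/(23*(μ**2 - 5*μ/9 - 8)), whose expansion matches every shown term.
Denominator factor (μ**2 - 5*μ/9 - 8): discriminant 2617/81, real irrational roots 5/18 + (1/18)*sqrt(2617) and 5/18 - (1/18)*sqrt(2617); poles of order 1, moduli 5/18 + (1/18)*sqrt(2617) and -5/18 + (1/18)*sqrt(2617).
The radius of convergence is the smallest modulus among the singular points: -5/18 + (1/18)*sqrt(2617).


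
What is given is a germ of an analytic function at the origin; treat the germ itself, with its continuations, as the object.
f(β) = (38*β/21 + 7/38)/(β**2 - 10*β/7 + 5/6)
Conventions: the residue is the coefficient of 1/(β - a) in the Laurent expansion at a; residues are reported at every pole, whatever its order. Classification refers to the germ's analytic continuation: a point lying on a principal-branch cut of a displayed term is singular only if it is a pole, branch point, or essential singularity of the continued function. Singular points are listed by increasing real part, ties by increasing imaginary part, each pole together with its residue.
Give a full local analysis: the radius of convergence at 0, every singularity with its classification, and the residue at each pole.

Denominator factor (β**2 - 10*β/7 + 5/6): discriminant -190/147, complex-conjugate roots (5/7) + ((1/42)*sqrt(570))*i and (5/7) - ((1/42)*sqrt(570))*i; poles of order 1, moduli (1/6)*sqrt(30) and (1/6)*sqrt(30).
The radius of convergence is the smallest modulus among the singular points: (1/6)*sqrt(30).
The factor β**2 - 10*β/7 + 5/6 splits as (β - a)(β - a') with a = (5/7) - ((1/42)*sqrt(570))*i, a' = (5/7) + ((1/42)*sqrt(570))*i. At the order-1 pole a set g(β) = (β - a)*f(β) = [38*β/21 + 7/38] / (β - a').
Simple pole: residue = g(a) at a = (5/7) - ((1/42)*sqrt(570))*i, which is (19/21) + ((8249/151620)*sqrt(570))*i.
The factor β**2 - 10*β/7 + 5/6 splits as (β - a)(β - a') with a = (5/7) + ((1/42)*sqrt(570))*i, a' = (5/7) - ((1/42)*sqrt(570))*i. At the order-1 pole a set g(β) = (β - a)*f(β) = [38*β/21 + 7/38] / (β - a').
Simple pole: residue = g(a) at a = (5/7) + ((1/42)*sqrt(570))*i, which is (19/21) - ((8249/151620)*sqrt(570))*i.
List the singular points by increasing real part (a conjugate pair: the negative imaginary part first).

Radius of convergence at 0: (1/6)*sqrt(30).
At (5/7) - ((1/42)*sqrt(570))*i: a pole of order 1; residue (19/21) + ((8249/151620)*sqrt(570))*i.
At (5/7) + ((1/42)*sqrt(570))*i: a pole of order 1; residue (19/21) - ((8249/151620)*sqrt(570))*i.


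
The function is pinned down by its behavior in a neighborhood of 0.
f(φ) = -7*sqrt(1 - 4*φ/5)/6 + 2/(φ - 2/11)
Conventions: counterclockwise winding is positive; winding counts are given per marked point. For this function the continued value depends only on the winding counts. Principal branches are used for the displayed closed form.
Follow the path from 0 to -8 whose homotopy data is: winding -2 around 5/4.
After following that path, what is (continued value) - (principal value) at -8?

Continued minus principal equals 0.

The rational part is single-valued and drops out of the difference; each branch term changes only by its own monodromy.
(-7/6)*sqrt(1 - φ/(5/4)): winding -2 is even, the square root returns to the same sheet, contribution 0.
Summing the contributions at φ = -8 gives 0.


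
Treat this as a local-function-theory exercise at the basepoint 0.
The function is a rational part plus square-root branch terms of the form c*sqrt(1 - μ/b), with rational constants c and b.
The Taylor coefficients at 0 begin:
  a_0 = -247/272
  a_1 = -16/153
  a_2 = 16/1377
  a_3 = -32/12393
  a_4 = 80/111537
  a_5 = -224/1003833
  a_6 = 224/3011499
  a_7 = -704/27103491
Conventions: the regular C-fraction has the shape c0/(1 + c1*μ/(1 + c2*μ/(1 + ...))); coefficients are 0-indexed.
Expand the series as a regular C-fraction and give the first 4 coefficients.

Taylor coefficients (read off): a_0 = -247/272, a_1 = -16/153, a_2 = 16/1377, a_3 = -32/12393.
c0 = a_0 = -247/272. Peel one level at a time: if S = 1 + c*μ/S' with S'(0) = 1, then c is the μ-coefficient of S and S' = c*μ/(S - 1).
S_1 = c0/f = 1 + (-256/2223)*μ + (128768/4941729)*μ^2 + ...; c1 = -256/2223.
S_2 = c1*μ/(S_1 - 1) = 1 + (503/2223)*μ + (-1/81)*μ^2 + ...; c2 = 503/2223.
S_3 = c2*μ/(S_2 - 1) = 1 + (247/4527)*μ + ...; c3 = 247/4527.

The regular C-fraction coefficients are [-247/272, -256/2223, 503/2223, 247/4527].


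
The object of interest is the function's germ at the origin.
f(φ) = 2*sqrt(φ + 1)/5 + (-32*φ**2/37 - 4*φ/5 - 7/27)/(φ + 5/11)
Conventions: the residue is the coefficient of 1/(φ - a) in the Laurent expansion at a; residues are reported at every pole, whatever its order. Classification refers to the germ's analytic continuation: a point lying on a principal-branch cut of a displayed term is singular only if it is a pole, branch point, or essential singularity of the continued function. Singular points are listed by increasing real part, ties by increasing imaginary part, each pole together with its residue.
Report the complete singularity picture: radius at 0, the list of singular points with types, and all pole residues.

Radius of convergence at 0: 5/11.
At -1: an algebraic (square-root) branch point.
At -5/11: a pole of order 1; residue -8983/120879.

Denominator factor (φ + 5/11): pole of order 1 at -5/11, modulus 5/11.
Branch term (2/5)*sqrt(1 - φ/(-1)): its argument vanishes at φ = -1, a square-root branch point, modulus 1.
The radius of convergence is the smallest modulus among the singular points: 5/11.
The branch term is analytic at -5/11 and contributes nothing to the residue; only the rational part matters.
At the order-1 pole -5/11 set g(φ) = (φ - (-5/11))*(rational part) = -32*φ**2/37 - 4*φ/5 - 7/27.
Simple pole: residue = g(a) at a = -5/11, which is -8983/120879.
List the singular points by increasing real part (a conjugate pair: the negative imaginary part first).


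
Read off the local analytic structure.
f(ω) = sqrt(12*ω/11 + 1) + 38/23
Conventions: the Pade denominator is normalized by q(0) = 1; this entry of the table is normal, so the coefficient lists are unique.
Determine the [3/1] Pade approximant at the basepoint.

Taylor coefficients needed (expand at 0): a_0 = 61/23, a_1 = 6/11, a_2 = -18/121, a_3 = 108/1331, a_4 = -810/14641.
Write the denominator as Q(ω) = 1 + q1*ω. Requiring Q*f - P = O(ω^5) with deg P <= 3 kills the coefficients of ω^4..ω^4 in Q*f:
  ω^4: a_4 + q1*a_3 = 0, i.e. -810/14641 + (108/1331)*q1 = 0.
Solving this linear system: q1 = 15/22.
The numerator is Q*f truncated at degree 3: P0 = a_0 = 61/23; P1 = a_1 + q1*a_0 = 1191/506; P2 = a_2 + q1*a_1 = 27/121; P3 = a_3 + q1*a_2 = -27/1331.

The Pade approximant has numerator coefficients [61/23, 1191/506, 27/121, -27/1331]; denominator coefficients [1, 15/22].


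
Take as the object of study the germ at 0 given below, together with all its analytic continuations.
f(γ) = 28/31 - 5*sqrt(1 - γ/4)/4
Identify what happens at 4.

The point is an algebraic (square-root) branch point.

The term (-5/4)*sqrt(1 - γ/(4)) has argument 1 - 4/(4) = 0 at 4: a square-root (algebraic, two-sheeted) branch point; the remaining terms are analytic or single-valued there.


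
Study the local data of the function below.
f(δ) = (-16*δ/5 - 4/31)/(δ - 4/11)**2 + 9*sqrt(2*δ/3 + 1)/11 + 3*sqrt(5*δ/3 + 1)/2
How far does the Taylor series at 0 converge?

The radius of convergence is 4/11.

Denominator factor (δ - 4/11)^2: pole of order 2 at 4/11, modulus 4/11.
Branch term (9/11)*sqrt(1 - δ/(-3/2)): its argument vanishes at δ = -3/2, a square-root branch point, modulus 3/2.
Branch term (3/2)*sqrt(1 - δ/(-3/5)): its argument vanishes at δ = -3/5, a square-root branch point, modulus 3/5.
The radius of convergence is the smallest modulus among the singular points: 4/11.


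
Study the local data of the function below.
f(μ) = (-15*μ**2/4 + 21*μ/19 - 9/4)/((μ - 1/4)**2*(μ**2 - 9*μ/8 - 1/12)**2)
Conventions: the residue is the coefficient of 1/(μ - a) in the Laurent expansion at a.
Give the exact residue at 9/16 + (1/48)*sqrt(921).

The factor μ**2 - 9*μ/8 - 1/12 splits as (μ - a)(μ - a') with a = 9/16 + (1/48)*sqrt(921), a' = 9/16 - (1/48)*sqrt(921). At the order-2 pole a set g(μ) = (μ - a)^2*f(μ) = [(-15*μ**2/4 + 21*μ/19 - 9/4)/(μ - 1/4)**2] / (μ - a')^2.
Order-2 pole: residue = g'(a); g'(9/16 + (1/48)*sqrt(921)) = -21244032/463391 + (81485159040/43674138359)*sqrt(921), so the residue is -21244032/463391 + (81485159040/43674138359)*sqrt(921).

The residue is -21244032/463391 + (81485159040/43674138359)*sqrt(921).


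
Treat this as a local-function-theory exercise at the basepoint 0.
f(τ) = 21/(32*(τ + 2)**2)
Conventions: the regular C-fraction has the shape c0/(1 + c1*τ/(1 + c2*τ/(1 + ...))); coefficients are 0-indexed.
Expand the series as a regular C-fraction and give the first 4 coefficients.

The regular C-fraction coefficients are [21/128, 1, -1/4, 1/4].

Taylor coefficients (expand at 0): a_0 = 21/128, a_1 = -21/128, a_2 = 63/512, a_3 = -21/256.
c0 = a_0 = 21/128. Peel one level at a time: if S = 1 + c*τ/S' with S'(0) = 1, then c is the τ-coefficient of S and S' = c*τ/(S - 1).
S_1 = c0/f = 1 + (1)*τ + (1/4)*τ^2 + ...; c1 = 1.
S_2 = c1*τ/(S_1 - 1) = 1 + (-1/4)*τ + (1/16)*τ^2 + ...; c2 = -1/4.
S_3 = c2*τ/(S_2 - 1) = 1 + (1/4)*τ + ...; c3 = 1/4.


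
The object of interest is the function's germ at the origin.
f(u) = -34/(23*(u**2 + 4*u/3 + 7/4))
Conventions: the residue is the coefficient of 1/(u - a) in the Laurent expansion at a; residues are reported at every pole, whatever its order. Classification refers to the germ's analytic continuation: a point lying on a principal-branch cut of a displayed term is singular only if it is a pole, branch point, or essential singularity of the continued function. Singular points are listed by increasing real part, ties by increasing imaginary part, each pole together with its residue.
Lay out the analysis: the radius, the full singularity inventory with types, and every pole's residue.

Denominator factor (u**2 + 4*u/3 + 7/4): discriminant -47/9, complex-conjugate roots (-2/3) + ((1/6)*sqrt(47))*i and (-2/3) - ((1/6)*sqrt(47))*i; poles of order 1, moduli (1/2)*sqrt(7) and (1/2)*sqrt(7).
The radius of convergence is the smallest modulus among the singular points: (1/2)*sqrt(7).
The factor u**2 + 4*u/3 + 7/4 splits as (u - a)(u - a') with a = (-2/3) - ((1/6)*sqrt(47))*i, a' = (-2/3) + ((1/6)*sqrt(47))*i. At the order-1 pole a set g(u) = (u - a)*f(u) = [-34/23] / (u - a').
Simple pole: residue = g(a) at a = (-2/3) - ((1/6)*sqrt(47))*i, which is -((102/1081)*sqrt(47))*i.
The factor u**2 + 4*u/3 + 7/4 splits as (u - a)(u - a') with a = (-2/3) + ((1/6)*sqrt(47))*i, a' = (-2/3) - ((1/6)*sqrt(47))*i. At the order-1 pole a set g(u) = (u - a)*f(u) = [-34/23] / (u - a').
Simple pole: residue = g(a) at a = (-2/3) + ((1/6)*sqrt(47))*i, which is ((102/1081)*sqrt(47))*i.
List the singular points by increasing real part (a conjugate pair: the negative imaginary part first).

Radius of convergence at 0: (1/2)*sqrt(7).
At (-2/3) - ((1/6)*sqrt(47))*i: a pole of order 1; residue -((102/1081)*sqrt(47))*i.
At (-2/3) + ((1/6)*sqrt(47))*i: a pole of order 1; residue ((102/1081)*sqrt(47))*i.


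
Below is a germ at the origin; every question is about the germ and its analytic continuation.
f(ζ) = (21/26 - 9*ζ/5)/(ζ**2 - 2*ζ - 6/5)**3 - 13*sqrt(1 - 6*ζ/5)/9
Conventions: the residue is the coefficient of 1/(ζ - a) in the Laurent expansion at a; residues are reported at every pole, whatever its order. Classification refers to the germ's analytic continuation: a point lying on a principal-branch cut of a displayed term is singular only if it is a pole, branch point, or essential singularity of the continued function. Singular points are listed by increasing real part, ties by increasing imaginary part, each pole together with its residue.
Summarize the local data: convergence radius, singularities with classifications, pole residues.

Radius of convergence at 0: -1 + (1/5)*sqrt(55).
At 1 - (1/5)*sqrt(55): a pole of order 3; residue (1935/553696)*sqrt(55).
At 5/6: an algebraic (square-root) branch point.
At 1 + (1/5)*sqrt(55): a pole of order 3; residue -(1935/553696)*sqrt(55).

Denominator factor (ζ**2 - 2*ζ - 6/5)^3: discriminant 44/5, real irrational roots 1 + (1/5)*sqrt(55) and 1 - (1/5)*sqrt(55); poles of order 3, moduli 1 + (1/5)*sqrt(55) and -1 + (1/5)*sqrt(55).
Branch term (-13/9)*sqrt(1 - ζ/(5/6)): its argument vanishes at ζ = 5/6, a square-root branch point, modulus 5/6.
The radius of convergence is the smallest modulus among the singular points: -1 + (1/5)*sqrt(55).
The branch term is analytic at 1 - (1/5)*sqrt(55) and contributes nothing to the residue; only the rational part matters.
The factor ζ**2 - 2*ζ - 6/5 splits as (ζ - a)(ζ - a') with a = 1 - (1/5)*sqrt(55), a' = 1 + (1/5)*sqrt(55). At the order-3 pole a set g(ζ) = (ζ - a)^3*(rational part) = [21/26 - 9*ζ/5] / (ζ - a')^3.
Order-3 pole: residue = g''(a)/2; g''(1 - (1/5)*sqrt(55)) = (1935/276848)*sqrt(55), so the residue is (1935/553696)*sqrt(55).
The branch term is analytic at 1 + (1/5)*sqrt(55) and contributes nothing to the residue; only the rational part matters.
The factor ζ**2 - 2*ζ - 6/5 splits as (ζ - a)(ζ - a') with a = 1 + (1/5)*sqrt(55), a' = 1 - (1/5)*sqrt(55). At the order-3 pole a set g(ζ) = (ζ - a)^3*(rational part) = [21/26 - 9*ζ/5] / (ζ - a')^3.
Order-3 pole: residue = g''(a)/2; g''(1 + (1/5)*sqrt(55)) = -(1935/276848)*sqrt(55), so the residue is -(1935/553696)*sqrt(55).
List the singular points by increasing real part (a conjugate pair: the negative imaginary part first).


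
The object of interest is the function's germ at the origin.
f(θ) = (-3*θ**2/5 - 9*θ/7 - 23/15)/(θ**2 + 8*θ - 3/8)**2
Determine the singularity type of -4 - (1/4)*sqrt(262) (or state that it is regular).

The point is a pole of order 2.

The denominator factor θ**2 + 8*θ - 3/8 vanishes at -4 - (1/4)*sqrt(262) and appears to the power 2; the numerator there equals -2657/168 - (123/140)*sqrt(262), nonzero, and no other factor vanishes.
Hence a pole whose order is the multiplicity, 2.


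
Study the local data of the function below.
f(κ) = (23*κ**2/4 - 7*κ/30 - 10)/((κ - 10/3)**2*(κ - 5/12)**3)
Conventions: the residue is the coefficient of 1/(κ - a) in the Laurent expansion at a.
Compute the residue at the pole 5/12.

At the order-3 pole 5/12 set g(κ) = (κ - (5/12))^3*f(κ) = (23*κ**2/4 - 7*κ/30 - 10)/(κ - 10/3)**2.
Order-3 pole: residue = g''(a)/2; g''(5/12) = 1999296/1500625, so the residue is 999648/1500625.

The residue is 999648/1500625.


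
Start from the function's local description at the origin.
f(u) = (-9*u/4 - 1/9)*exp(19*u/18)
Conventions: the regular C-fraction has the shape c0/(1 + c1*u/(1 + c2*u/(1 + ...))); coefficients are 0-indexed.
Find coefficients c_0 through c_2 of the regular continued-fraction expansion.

The regular C-fraction coefficients are [-1/9, -767/36, 559865/27612].

Taylor coefficients (expand at 0): a_0 = -1/9, a_1 = -767/324, a_2 = -3553/1458.
c0 = a_0 = -1/9. Peel one level at a time: if S = 1 + c*u/S' with S'(0) = 1, then c is the u-coefficient of S and S' = c*u/(S - 1).
S_1 = c0/f = 1 + (-767/36)*u + (559865/1296)*u^2 + ...; c1 = -767/36.
S_2 = c1*u/(S_1 - 1) = 1 + (559865/27612)*u + ...; c2 = 559865/27612.


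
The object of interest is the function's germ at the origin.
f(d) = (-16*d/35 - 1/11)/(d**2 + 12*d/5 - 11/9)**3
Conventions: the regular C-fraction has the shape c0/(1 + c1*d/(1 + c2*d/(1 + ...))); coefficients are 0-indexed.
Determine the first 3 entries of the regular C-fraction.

The regular C-fraction coefficients are [729/14641, -4204/385, 9489727/1618540].

Taylor coefficients (expand at 0): a_0 = 729/14641, a_1 = 3064716/5636785, a_2 = 852293583/310023175.
c0 = a_0 = 729/14641. Peel one level at a time: if S = 1 + c*d/S' with S'(0) = 1, then c is the d-coefficient of S and S' = c*d/(S - 1).
S_1 = c0/f = 1 + (-4204/385)*d + (9489727/148225)*d^2 + ...; c1 = -4204/385.
S_2 = c1*d/(S_1 - 1) = 1 + (9489727/1618540)*d + ...; c2 = 9489727/1618540.


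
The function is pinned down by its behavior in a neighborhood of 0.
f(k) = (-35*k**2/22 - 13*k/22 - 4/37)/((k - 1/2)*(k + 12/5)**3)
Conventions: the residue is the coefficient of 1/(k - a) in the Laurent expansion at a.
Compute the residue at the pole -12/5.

At the order-3 pole -12/5 set g(k) = (k - (-12/5))^3*f(k) = (-35*k**2/22 - 13*k/22 - 4/37)/(k - 1/2).
Order-3 pole: residue = g''(a)/2; g''(-12/5) = 652250/9926323, so the residue is 326125/9926323.

The residue is 326125/9926323.


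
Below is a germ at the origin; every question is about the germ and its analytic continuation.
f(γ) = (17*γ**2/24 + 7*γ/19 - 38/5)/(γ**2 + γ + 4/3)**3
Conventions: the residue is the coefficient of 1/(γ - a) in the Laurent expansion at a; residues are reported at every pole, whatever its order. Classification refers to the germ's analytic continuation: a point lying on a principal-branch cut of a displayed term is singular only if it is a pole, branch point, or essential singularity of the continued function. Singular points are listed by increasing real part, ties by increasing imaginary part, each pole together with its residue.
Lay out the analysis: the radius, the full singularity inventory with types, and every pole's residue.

Denominator factor (γ**2 + γ + 4/3)^3: discriminant -13/3, complex-conjugate roots (-1/2) + ((1/6)*sqrt(39))*i and (-1/2) - ((1/6)*sqrt(39))*i; poles of order 3, moduli (2/3)*sqrt(3) and (2/3)*sqrt(3).
The radius of convergence is the smallest modulus among the singular points: (2/3)*sqrt(3).
The factor γ**2 + γ + 4/3 splits as (γ - a)(γ - a') with a = (-1/2) - ((1/6)*sqrt(39))*i, a' = (-1/2) + ((1/6)*sqrt(39))*i. At the order-3 pole a set g(γ) = (γ - a)^3*f(γ) = [17*γ**2/24 + 7*γ/19 - 38/5] / (γ - a')^3.
Order-3 pole: residue = g''(a)/2; g''((-1/2) - ((1/6)*sqrt(39))*i) = -((301699/834860)*sqrt(39))*i, so the residue is -((301699/1669720)*sqrt(39))*i.
The factor γ**2 + γ + 4/3 splits as (γ - a)(γ - a') with a = (-1/2) + ((1/6)*sqrt(39))*i, a' = (-1/2) - ((1/6)*sqrt(39))*i. At the order-3 pole a set g(γ) = (γ - a)^3*f(γ) = [17*γ**2/24 + 7*γ/19 - 38/5] / (γ - a')^3.
Order-3 pole: residue = g''(a)/2; g''((-1/2) + ((1/6)*sqrt(39))*i) = ((301699/834860)*sqrt(39))*i, so the residue is ((301699/1669720)*sqrt(39))*i.
List the singular points by increasing real part (a conjugate pair: the negative imaginary part first).

Radius of convergence at 0: (2/3)*sqrt(3).
At (-1/2) - ((1/6)*sqrt(39))*i: a pole of order 3; residue -((301699/1669720)*sqrt(39))*i.
At (-1/2) + ((1/6)*sqrt(39))*i: a pole of order 3; residue ((301699/1669720)*sqrt(39))*i.


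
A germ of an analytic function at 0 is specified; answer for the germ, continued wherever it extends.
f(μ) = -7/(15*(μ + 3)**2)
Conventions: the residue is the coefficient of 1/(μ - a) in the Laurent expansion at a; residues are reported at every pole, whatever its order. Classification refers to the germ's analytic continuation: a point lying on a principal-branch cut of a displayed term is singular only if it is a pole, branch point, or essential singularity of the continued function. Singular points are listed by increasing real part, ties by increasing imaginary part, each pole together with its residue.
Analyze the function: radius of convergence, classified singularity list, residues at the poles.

Denominator factor (μ + 3)^2: pole of order 2 at -3, modulus 3.
The radius of convergence is the smallest modulus among the singular points: 3.
At the order-2 pole -3 set g(μ) = (μ - (-3))^2*f(μ) = -7/15.
Order-2 pole: residue = g'(a); g'(-3) = 0, so the residue is 0.

Radius of convergence at 0: 3.
At -3: a pole of order 2; residue 0.


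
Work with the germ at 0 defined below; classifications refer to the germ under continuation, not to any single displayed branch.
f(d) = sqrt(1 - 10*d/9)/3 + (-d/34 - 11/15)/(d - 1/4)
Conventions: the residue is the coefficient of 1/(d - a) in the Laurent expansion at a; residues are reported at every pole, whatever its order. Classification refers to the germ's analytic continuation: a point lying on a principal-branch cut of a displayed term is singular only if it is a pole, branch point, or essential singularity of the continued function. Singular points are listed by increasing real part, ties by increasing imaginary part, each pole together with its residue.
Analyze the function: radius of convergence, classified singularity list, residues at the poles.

Radius of convergence at 0: 1/4.
At 1/4: a pole of order 1; residue -1511/2040.
At 9/10: an algebraic (square-root) branch point.

Denominator factor (d - 1/4): pole of order 1 at 1/4, modulus 1/4.
Branch term (1/3)*sqrt(1 - d/(9/10)): its argument vanishes at d = 9/10, a square-root branch point, modulus 9/10.
The radius of convergence is the smallest modulus among the singular points: 1/4.
The branch term is analytic at 1/4 and contributes nothing to the residue; only the rational part matters.
At the order-1 pole 1/4 set g(d) = (d - (1/4))*(rational part) = -d/34 - 11/15.
Simple pole: residue = g(a) at a = 1/4, which is -1511/2040.
List the singular points by increasing real part (a conjugate pair: the negative imaginary part first).


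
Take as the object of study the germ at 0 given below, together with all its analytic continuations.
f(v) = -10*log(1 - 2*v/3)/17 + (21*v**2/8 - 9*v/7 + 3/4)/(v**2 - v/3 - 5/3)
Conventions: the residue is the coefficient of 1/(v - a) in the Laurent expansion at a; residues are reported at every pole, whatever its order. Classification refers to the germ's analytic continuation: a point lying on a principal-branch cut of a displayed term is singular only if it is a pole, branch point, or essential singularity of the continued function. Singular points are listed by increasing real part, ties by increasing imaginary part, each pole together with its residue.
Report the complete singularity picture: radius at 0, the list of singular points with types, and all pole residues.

Radius of convergence at 0: -1/6 + (1/6)*sqrt(61).
At 1/6 - (1/6)*sqrt(61): a pole of order 1; residue -23/112 - (1699/6832)*sqrt(61).
At 1/6 + (1/6)*sqrt(61): a pole of order 1; residue -23/112 + (1699/6832)*sqrt(61).
At 3/2: a logarithmic branch point.

Denominator factor (v**2 - v/3 - 5/3): discriminant 61/9, real irrational roots 1/6 + (1/6)*sqrt(61) and 1/6 - (1/6)*sqrt(61); poles of order 1, moduli 1/6 + (1/6)*sqrt(61) and -1/6 + (1/6)*sqrt(61).
Branch term (-10/17)*log(1 - v/(3/2)): its argument vanishes at v = 3/2, a logarithmic branch point, modulus 3/2.
The radius of convergence is the smallest modulus among the singular points: -1/6 + (1/6)*sqrt(61).
The branch term is analytic at 1/6 - (1/6)*sqrt(61) and contributes nothing to the residue; only the rational part matters.
The factor v**2 - v/3 - 5/3 splits as (v - a)(v - a') with a = 1/6 - (1/6)*sqrt(61), a' = 1/6 + (1/6)*sqrt(61). At the order-1 pole a set g(v) = (v - a)*(rational part) = [21*v**2/8 - 9*v/7 + 3/4] / (v - a').
Simple pole: residue = g(a) at a = 1/6 - (1/6)*sqrt(61), which is -23/112 - (1699/6832)*sqrt(61).
The branch term is analytic at 1/6 + (1/6)*sqrt(61) and contributes nothing to the residue; only the rational part matters.
The factor v**2 - v/3 - 5/3 splits as (v - a)(v - a') with a = 1/6 + (1/6)*sqrt(61), a' = 1/6 - (1/6)*sqrt(61). At the order-1 pole a set g(v) = (v - a)*(rational part) = [21*v**2/8 - 9*v/7 + 3/4] / (v - a').
Simple pole: residue = g(a) at a = 1/6 + (1/6)*sqrt(61), which is -23/112 + (1699/6832)*sqrt(61).
List the singular points by increasing real part (a conjugate pair: the negative imaginary part first).


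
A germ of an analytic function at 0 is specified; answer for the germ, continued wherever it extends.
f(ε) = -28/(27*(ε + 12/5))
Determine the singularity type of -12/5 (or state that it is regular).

The denominator factor ε + 12/5 vanishes at -12/5 and appears to the power 1; the numerator there equals -28/27, nonzero, and no other factor vanishes.
Hence a pole whose order is the multiplicity, 1.

The point is a pole of order 1.


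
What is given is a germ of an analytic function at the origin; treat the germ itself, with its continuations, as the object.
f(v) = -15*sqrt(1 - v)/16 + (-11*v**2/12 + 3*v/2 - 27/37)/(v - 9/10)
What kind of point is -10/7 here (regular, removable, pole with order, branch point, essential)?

Denominator factors: v - 9/10 = -163/70 at v = -10/7 — none vanishes.
Branch term sqrt(1 - v/(1)): argument at -10/7 is 17/7, nonzero, so -10/7 is not its branch point (a point on a principal cut is still regular for the continued germ).
So the germ continues analytically to -10/7.

The point is a regular point.


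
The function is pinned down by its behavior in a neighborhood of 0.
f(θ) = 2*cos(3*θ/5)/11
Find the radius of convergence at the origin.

The factor cos(3*θ/5) is entire and contributes no finite singular point.
The polynomial part has no poles.
No finite singular points: the Taylor series at 0 converges everywhere.

The radius of convergence is infinite.


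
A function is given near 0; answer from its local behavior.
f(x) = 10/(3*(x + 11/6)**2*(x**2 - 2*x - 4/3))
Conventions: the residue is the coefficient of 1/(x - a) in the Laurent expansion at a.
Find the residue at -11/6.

At the order-2 pole -11/6 set g(x) = (x - (-11/6))^2*f(x) = 10/(3*(x**2 - 2*x - 4/3)).
Order-2 pole: residue = g'(a); g'(-11/6) = 4896/8405, so the residue is 4896/8405.

The residue is 4896/8405.


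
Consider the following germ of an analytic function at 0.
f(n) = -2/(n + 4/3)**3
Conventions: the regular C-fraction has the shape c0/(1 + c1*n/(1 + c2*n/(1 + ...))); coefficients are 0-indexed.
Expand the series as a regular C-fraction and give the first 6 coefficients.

Taylor coefficients (expand at 0): a_0 = -27/32, a_1 = 243/128, a_2 = -729/256, a_3 = 3645/1024, a_4 = -32805/8192, a_5 = 137781/32768.
c0 = a_0 = -27/32. Peel one level at a time: if S = 1 + c*n/S' with S'(0) = 1, then c is the n-coefficient of S and S' = c*n/(S - 1).
S_1 = c0/f = 1 + (9/4)*n + (27/16)*n^2 + ...; c1 = 9/4.
S_2 = c1*n/(S_1 - 1) = 1 + (-3/4)*n + (3/8)*n^2 + ...; c2 = -3/4.
S_3 = c2*n/(S_2 - 1) = 1 + (1/2)*n + (1/16)*n^2 + ...; c3 = 1/2.
S_4 = c3*n/(S_3 - 1) = 1 + (-1/8)*n + (3/64)*n^2 + ...; c4 = -1/8.
S_5 = c4*n/(S_4 - 1) = 1 + (3/8)*n + ...; c5 = 3/8.

The regular C-fraction coefficients are [-27/32, 9/4, -3/4, 1/2, -1/8, 3/8].


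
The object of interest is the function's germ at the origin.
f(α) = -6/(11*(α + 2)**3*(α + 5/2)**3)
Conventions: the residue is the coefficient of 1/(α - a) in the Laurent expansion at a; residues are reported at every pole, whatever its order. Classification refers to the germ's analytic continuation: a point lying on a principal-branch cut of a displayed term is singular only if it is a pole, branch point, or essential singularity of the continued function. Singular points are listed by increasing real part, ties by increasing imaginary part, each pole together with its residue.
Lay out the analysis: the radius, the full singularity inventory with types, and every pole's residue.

Denominator factor (α + 5/2)^3: pole of order 3 at -5/2, modulus 5/2.
Denominator factor (α + 2)^3: pole of order 3 at -2, modulus 2.
The radius of convergence is the smallest modulus among the singular points: 2.
At the order-3 pole -5/2 set g(α) = (α - (-5/2))^3*f(α) = -6/(11*(α + 2)**3).
Order-3 pole: residue = g''(a)/2; g''(-5/2) = 2304/11, so the residue is 1152/11.
At the order-3 pole -2 set g(α) = (α - (-2))^3*f(α) = -6/(11*(α + 5/2)**3).
Order-3 pole: residue = g''(a)/2; g''(-2) = -2304/11, so the residue is -1152/11.
List the singular points by increasing real part (a conjugate pair: the negative imaginary part first).

Radius of convergence at 0: 2.
At -5/2: a pole of order 3; residue 1152/11.
At -2: a pole of order 3; residue -1152/11.


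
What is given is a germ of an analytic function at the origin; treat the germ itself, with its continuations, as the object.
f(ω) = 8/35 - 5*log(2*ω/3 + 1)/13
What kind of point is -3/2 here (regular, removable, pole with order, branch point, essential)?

The point is a logarithmic branch point.

The term (-5/13)*log(1 - ω/(-3/2)) has argument 1 - -3/2/(-3/2) = 0 at -3/2: a logarithmic (infinitely-sheeted) branch point; the remaining terms are analytic or single-valued there.


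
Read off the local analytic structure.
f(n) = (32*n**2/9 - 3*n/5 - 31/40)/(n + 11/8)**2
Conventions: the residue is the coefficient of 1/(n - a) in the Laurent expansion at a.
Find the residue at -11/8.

At the order-2 pole -11/8 set g(n) = (n - (-11/8))^2*f(n) = 32*n**2/9 - 3*n/5 - 31/40.
Order-2 pole: residue = g'(a); g'(-11/8) = -467/45, so the residue is -467/45.

The residue is -467/45.


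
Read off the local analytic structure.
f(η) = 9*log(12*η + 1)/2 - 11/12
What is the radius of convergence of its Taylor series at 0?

The radius of convergence is 1/12.

Branch term (9/2)*log(1 - η/(-1/12)): its argument vanishes at η = -1/12, a logarithmic branch point, modulus 1/12.
The radius of convergence is the smallest modulus among the singular points: 1/12.


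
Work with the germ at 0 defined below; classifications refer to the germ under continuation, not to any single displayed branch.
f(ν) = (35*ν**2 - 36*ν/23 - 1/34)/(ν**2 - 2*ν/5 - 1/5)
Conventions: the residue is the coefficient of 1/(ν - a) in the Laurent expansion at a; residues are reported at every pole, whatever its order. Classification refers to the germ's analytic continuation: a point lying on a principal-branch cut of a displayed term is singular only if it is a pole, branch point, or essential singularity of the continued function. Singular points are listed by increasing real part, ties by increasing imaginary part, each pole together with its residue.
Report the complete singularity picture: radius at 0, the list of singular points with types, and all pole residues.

Radius of convergence at 0: -1/5 + (1/5)*sqrt(6).
At 1/5 - (1/5)*sqrt(6): a pole of order 1; residue 143/23 - (36979/9384)*sqrt(6).
At 1/5 + (1/5)*sqrt(6): a pole of order 1; residue 143/23 + (36979/9384)*sqrt(6).

Denominator factor (ν**2 - 2*ν/5 - 1/5): discriminant 24/25, real irrational roots 1/5 + (1/5)*sqrt(6) and 1/5 - (1/5)*sqrt(6); poles of order 1, moduli 1/5 + (1/5)*sqrt(6) and -1/5 + (1/5)*sqrt(6).
The radius of convergence is the smallest modulus among the singular points: -1/5 + (1/5)*sqrt(6).
The factor ν**2 - 2*ν/5 - 1/5 splits as (ν - a)(ν - a') with a = 1/5 - (1/5)*sqrt(6), a' = 1/5 + (1/5)*sqrt(6). At the order-1 pole a set g(ν) = (ν - a)*f(ν) = [35*ν**2 - 36*ν/23 - 1/34] / (ν - a').
Simple pole: residue = g(a) at a = 1/5 - (1/5)*sqrt(6), which is 143/23 - (36979/9384)*sqrt(6).
The factor ν**2 - 2*ν/5 - 1/5 splits as (ν - a)(ν - a') with a = 1/5 + (1/5)*sqrt(6), a' = 1/5 - (1/5)*sqrt(6). At the order-1 pole a set g(ν) = (ν - a)*f(ν) = [35*ν**2 - 36*ν/23 - 1/34] / (ν - a').
Simple pole: residue = g(a) at a = 1/5 + (1/5)*sqrt(6), which is 143/23 + (36979/9384)*sqrt(6).
List the singular points by increasing real part (a conjugate pair: the negative imaginary part first).


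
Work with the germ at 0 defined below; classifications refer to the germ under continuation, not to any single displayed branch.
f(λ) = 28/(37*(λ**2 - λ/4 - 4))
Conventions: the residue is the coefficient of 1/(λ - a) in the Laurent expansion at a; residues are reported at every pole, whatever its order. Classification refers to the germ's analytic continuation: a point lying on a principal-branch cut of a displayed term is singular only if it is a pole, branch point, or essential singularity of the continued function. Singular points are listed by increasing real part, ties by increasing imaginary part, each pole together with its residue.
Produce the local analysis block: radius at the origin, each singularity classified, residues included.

Denominator factor (λ**2 - λ/4 - 4): discriminant 257/16, real irrational roots 1/8 + (1/8)*sqrt(257) and 1/8 - (1/8)*sqrt(257); poles of order 1, moduli 1/8 + (1/8)*sqrt(257) and -1/8 + (1/8)*sqrt(257).
The radius of convergence is the smallest modulus among the singular points: -1/8 + (1/8)*sqrt(257).
The factor λ**2 - λ/4 - 4 splits as (λ - a)(λ - a') with a = 1/8 - (1/8)*sqrt(257), a' = 1/8 + (1/8)*sqrt(257). At the order-1 pole a set g(λ) = (λ - a)*f(λ) = [28/37] / (λ - a').
Simple pole: residue = g(a) at a = 1/8 - (1/8)*sqrt(257), which is -(112/9509)*sqrt(257).
The factor λ**2 - λ/4 - 4 splits as (λ - a)(λ - a') with a = 1/8 + (1/8)*sqrt(257), a' = 1/8 - (1/8)*sqrt(257). At the order-1 pole a set g(λ) = (λ - a)*f(λ) = [28/37] / (λ - a').
Simple pole: residue = g(a) at a = 1/8 + (1/8)*sqrt(257), which is (112/9509)*sqrt(257).
List the singular points by increasing real part (a conjugate pair: the negative imaginary part first).

Radius of convergence at 0: -1/8 + (1/8)*sqrt(257).
At 1/8 - (1/8)*sqrt(257): a pole of order 1; residue -(112/9509)*sqrt(257).
At 1/8 + (1/8)*sqrt(257): a pole of order 1; residue (112/9509)*sqrt(257).


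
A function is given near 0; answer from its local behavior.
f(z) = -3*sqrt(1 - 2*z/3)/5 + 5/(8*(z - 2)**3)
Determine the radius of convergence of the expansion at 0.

The radius of convergence is 3/2.

Denominator factor (z - 2)^3: pole of order 3 at 2, modulus 2.
Branch term (-3/5)*sqrt(1 - z/(3/2)): its argument vanishes at z = 3/2, a square-root branch point, modulus 3/2.
The radius of convergence is the smallest modulus among the singular points: 3/2.


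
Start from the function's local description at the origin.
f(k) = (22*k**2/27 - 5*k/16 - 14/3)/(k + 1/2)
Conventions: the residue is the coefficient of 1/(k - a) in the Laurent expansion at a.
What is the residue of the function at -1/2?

At the order-1 pole -1/2 set g(k) = (k - (-1/2))*f(k) = 22*k**2/27 - 5*k/16 - 14/3.
Simple pole: residue = g(a) at a = -1/2, which is -3721/864.

The residue is -3721/864.


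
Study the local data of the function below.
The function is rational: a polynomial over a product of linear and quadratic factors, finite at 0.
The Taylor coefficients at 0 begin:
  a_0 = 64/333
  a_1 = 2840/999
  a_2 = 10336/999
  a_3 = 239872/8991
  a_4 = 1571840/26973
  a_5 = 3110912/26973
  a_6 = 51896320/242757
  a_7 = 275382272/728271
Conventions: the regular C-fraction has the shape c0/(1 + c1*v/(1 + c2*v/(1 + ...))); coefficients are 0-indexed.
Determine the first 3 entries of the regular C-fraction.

The regular C-fraction coefficients are [64/333, -355/24, 95017/8520].

Taylor coefficients (read off): a_0 = 64/333, a_1 = 2840/999, a_2 = 10336/999.
c0 = a_0 = 64/333. Peel one level at a time: if S = 1 + c*v/S' with S'(0) = 1, then c is the v-coefficient of S and S' = c*v/(S - 1).
S_1 = c0/f = 1 + (-355/24)*v + (95017/576)*v^2 + ...; c1 = -355/24.
S_2 = c1*v/(S_1 - 1) = 1 + (95017/8520)*v + ...; c2 = 95017/8520.


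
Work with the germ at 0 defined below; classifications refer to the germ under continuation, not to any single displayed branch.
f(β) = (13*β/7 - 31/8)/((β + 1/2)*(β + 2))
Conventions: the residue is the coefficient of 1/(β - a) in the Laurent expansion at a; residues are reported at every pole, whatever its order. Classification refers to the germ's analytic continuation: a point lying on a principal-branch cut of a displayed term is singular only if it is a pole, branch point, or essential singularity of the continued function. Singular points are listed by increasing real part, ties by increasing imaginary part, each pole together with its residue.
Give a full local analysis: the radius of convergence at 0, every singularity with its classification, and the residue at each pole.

Denominator factor (β + 1/2): pole of order 1 at -1/2, modulus 1/2.
Denominator factor (β + 2): pole of order 1 at -2, modulus 2.
The radius of convergence is the smallest modulus among the singular points: 1/2.
At the order-1 pole -2 set g(β) = (β - (-2))*f(β) = (13*β/7 - 31/8)/(β + 1/2).
Simple pole: residue = g(a) at a = -2, which is 425/84.
At the order-1 pole -1/2 set g(β) = (β - (-1/2))*f(β) = (13*β/7 - 31/8)/(β + 2).
Simple pole: residue = g(a) at a = -1/2, which is -269/84.
List the singular points by increasing real part (a conjugate pair: the negative imaginary part first).

Radius of convergence at 0: 1/2.
At -2: a pole of order 1; residue 425/84.
At -1/2: a pole of order 1; residue -269/84.


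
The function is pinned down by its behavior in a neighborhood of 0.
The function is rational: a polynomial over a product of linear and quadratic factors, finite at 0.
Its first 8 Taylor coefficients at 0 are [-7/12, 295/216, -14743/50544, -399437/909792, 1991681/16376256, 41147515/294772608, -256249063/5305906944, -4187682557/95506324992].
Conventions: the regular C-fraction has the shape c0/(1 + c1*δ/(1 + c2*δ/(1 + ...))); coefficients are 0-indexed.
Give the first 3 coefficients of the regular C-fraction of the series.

Taylor coefficients (read off): a_0 = -7/12, a_1 = 295/216, a_2 = -14743/50544.
c0 = a_0 = -7/12. Peel one level at a time: if S = 1 + c*δ/S' with S'(0) = 1, then c is the δ-coefficient of S and S' = c*δ/(S - 1).
S_1 = c0/f = 1 + (295/126)*δ + (28559/5733)*δ^2 + ...; c1 = 295/126.
S_2 = c1*δ/(S_1 - 1) = 1 + (-57118/26845)*δ + ...; c2 = -57118/26845.

The regular C-fraction coefficients are [-7/12, 295/126, -57118/26845].


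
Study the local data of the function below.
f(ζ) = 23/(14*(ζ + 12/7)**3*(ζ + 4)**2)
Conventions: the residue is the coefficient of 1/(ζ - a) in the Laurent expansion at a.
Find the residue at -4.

At the order-2 pole -4 set g(ζ) = (ζ - (-4))^2*f(ζ) = 23/(14*(ζ + 12/7)**3).
Order-2 pole: residue = g'(a); g'(-4) = -23667/131072, so the residue is -23667/131072.

The residue is -23667/131072.


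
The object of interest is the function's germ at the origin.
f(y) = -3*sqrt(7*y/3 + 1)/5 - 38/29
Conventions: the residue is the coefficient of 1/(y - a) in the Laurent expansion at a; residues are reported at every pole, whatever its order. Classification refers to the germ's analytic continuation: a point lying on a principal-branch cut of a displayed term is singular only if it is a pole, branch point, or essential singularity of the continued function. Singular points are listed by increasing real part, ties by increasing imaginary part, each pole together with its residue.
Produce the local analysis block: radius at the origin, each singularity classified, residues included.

Radius of convergence at 0: 3/7.
At -3/7: an algebraic (square-root) branch point.

Branch term (-3/5)*sqrt(1 - y/(-3/7)): its argument vanishes at y = -3/7, a square-root branch point, modulus 3/7.
The radius of convergence is the smallest modulus among the singular points: 3/7.
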